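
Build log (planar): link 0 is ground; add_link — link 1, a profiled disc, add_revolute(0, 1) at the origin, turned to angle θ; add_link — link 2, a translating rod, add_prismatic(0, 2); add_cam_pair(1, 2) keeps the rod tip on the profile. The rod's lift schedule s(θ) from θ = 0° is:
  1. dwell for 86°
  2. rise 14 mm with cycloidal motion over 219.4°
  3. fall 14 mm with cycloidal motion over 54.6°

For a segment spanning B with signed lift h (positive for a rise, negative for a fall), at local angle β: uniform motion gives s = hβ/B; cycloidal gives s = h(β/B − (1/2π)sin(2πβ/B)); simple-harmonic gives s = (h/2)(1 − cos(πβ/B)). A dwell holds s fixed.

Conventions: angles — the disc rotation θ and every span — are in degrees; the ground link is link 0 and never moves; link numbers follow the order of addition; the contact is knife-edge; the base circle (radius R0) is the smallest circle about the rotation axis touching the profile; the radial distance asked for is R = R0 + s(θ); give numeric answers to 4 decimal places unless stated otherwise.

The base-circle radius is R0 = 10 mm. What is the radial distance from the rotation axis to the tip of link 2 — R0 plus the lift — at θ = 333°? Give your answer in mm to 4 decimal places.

seg 1 [0°–86°] dwell: s stays 0.0000
seg 2 [86°–305.4°] cycloidal, h=14: full span → s += 14 → s = 14.0000
seg 3 [305.4°–360°] cycloidal, h=-14: θ=333° here. β=27.6, B=54.6. -14·(0.5055 − sin(2π·0.5055)/(2π)) = -7.1538 → s = 6.8462
R = R0 + s = 10 + 6.8462 = 16.8462

16.8462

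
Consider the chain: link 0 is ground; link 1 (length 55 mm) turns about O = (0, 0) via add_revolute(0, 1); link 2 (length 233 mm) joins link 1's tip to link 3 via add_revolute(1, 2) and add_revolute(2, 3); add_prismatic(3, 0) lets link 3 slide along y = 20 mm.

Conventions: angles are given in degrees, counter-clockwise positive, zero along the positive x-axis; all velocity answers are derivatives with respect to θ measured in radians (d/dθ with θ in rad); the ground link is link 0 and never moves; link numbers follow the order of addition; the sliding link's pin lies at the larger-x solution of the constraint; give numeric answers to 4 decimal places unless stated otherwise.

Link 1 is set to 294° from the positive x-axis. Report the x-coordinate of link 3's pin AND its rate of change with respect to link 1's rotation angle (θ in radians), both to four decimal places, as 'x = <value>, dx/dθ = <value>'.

geometry: r = 55 mm, L = 233 mm, e = 20 mm
crank pin P = (r cos θ, r sin θ) = (22.370515, -50.245000)
h = r sin θ − e = -50.245000 − 20 = -70.245000
x = r cos θ + √(L² − h²) = 22.370515 + 222.159042 = 244.529557
dx/dθ = −r sin θ − h·r cos θ/√(L² − h²) (θ in radians; h = -70.245000) = 57.318387

x = 244.5296, dx/dθ = 57.3184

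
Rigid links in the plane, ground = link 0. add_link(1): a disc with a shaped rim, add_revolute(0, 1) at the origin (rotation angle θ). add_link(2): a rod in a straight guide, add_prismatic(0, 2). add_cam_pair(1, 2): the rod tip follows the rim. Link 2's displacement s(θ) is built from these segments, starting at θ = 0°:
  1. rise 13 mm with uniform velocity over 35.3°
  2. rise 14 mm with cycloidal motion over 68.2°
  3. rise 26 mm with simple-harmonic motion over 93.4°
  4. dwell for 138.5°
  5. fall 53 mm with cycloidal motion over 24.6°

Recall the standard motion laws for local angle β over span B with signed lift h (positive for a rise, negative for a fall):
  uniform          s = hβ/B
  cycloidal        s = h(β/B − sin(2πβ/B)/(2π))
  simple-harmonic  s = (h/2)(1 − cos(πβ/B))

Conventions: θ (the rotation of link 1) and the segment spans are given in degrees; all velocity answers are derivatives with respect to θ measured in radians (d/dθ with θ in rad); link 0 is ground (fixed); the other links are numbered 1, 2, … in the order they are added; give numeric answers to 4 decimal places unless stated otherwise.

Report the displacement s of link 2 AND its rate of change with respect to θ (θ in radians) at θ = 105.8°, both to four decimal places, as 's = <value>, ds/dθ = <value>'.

segment 1 (0° to 35.3°, uniform, h = 13) is passed completely: s = 0.0000 + (13) = 13.0000
segment 2 (35.3° to 103.5°, cycloidal, h = 14) is passed completely: s = 13.0000 + (14) = 27.0000
θ = 105.8° falls in segment 3 (103.5° to 196.9°, simple-harmonic, h = 26): β = 105.8 − 103.5 = 2.3°, B = 93.4°; Δs = 26/2·(1 − cos(π·0.0246)) = 0.0389; s = 27.0000 + 0.0389 = 27.0389
velocity in seg [103.5°–196.9°] (simple-harmonic), θ in radians: β = 2.3° = 0.0401 rad, B = 93.4° = 1.6301 rad; ds/dθ = (πh/(2B)) sin(πβ/B) = (π·26/(2·1.6301)) sin(π·0.0246) = 1.936273 mm/rad

s = 27.0389, ds/dθ = 1.9363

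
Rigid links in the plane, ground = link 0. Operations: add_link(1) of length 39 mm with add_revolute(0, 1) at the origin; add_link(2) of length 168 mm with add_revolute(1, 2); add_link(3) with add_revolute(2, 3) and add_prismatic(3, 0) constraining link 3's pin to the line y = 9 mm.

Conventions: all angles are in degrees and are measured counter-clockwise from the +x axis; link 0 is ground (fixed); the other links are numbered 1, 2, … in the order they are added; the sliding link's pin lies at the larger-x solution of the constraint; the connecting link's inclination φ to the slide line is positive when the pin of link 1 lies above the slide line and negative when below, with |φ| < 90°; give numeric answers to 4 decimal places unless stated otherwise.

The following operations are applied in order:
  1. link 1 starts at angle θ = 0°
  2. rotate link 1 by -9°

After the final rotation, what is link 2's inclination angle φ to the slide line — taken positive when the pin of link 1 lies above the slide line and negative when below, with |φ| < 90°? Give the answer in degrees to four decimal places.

geometry: r = 39 mm, L = 168 mm, e = 9 mm; θ starts at 0°
rotate link 1 by -9°: θ ← 0° -9° = -9°
h = r sin θ − e = -6.100944 − 9 = -15.100944
sin φ = h / L = -15.100944 / 168 = -0.08988657
φ = arcsin(-0.08988657) = -5.157082°

-5.1571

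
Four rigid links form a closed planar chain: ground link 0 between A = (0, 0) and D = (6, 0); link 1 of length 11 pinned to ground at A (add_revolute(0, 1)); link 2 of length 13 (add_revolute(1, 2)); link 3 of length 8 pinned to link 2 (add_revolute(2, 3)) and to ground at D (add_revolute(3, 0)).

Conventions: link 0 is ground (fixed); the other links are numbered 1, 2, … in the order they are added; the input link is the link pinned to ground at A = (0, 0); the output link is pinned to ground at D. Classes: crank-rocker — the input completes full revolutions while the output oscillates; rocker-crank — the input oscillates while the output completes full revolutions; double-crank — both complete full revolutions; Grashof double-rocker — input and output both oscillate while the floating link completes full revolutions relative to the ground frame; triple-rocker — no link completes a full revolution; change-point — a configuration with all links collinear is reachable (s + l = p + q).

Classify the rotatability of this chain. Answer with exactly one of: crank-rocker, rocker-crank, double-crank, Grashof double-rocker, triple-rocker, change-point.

lengths: ground=6, input=11, coupler=13, output=8
sorted: s=6 (shortest), l=13 (longest), p+q=19
s + l = 19 vs p + q = 19
s + l = p + q → change-point (collinear configuration reachable)

change-point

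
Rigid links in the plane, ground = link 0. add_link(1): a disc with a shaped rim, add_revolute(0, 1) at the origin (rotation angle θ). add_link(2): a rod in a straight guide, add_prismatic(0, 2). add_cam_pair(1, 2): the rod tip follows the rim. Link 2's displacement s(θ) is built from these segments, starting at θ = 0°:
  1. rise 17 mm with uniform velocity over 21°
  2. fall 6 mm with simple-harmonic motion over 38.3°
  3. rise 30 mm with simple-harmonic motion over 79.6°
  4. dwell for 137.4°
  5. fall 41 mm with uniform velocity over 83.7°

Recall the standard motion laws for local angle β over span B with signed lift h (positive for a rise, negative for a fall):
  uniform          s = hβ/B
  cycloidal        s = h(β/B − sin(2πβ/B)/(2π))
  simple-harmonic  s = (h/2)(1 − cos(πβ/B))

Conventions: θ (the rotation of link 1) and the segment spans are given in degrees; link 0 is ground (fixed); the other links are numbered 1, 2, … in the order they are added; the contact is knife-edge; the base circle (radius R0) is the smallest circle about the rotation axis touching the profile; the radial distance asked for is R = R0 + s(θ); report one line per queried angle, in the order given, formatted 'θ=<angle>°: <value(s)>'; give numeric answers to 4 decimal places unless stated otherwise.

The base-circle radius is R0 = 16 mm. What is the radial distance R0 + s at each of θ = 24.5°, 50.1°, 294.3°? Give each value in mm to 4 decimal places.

segment 1 (0° to 21°, uniform, h = 17) is passed completely: s = 0.0000 + (17) = 17.0000
θ = 24.5° falls in segment 2 (21° to 59.3°, simple-harmonic, h = -6): β = 24.5 − 21 = 3.5°, B = 38.3°; Δs = -6/2·(1 − cos(π·0.0914)) = -0.1228; s = 17.0000 − 0.1228 = 16.8772
θ = 50.1° falls in segment 2 (21° to 59.3°, simple-harmonic, h = -6): β = 50.1 − 21 = 29.1°, B = 38.3°; Δs = -6/2·(1 − cos(π·0.7598)) = -5.1856; s = 17.0000 − 5.1856 = 11.8144
segment 2 (21° to 59.3°, simple-harmonic, h = -6) is passed completely: s = 17.0000 + (-6) = 11.0000
segment 3 (59.3° to 138.9°, simple-harmonic, h = 30) is passed completely: s = 11.0000 + (30) = 41.0000
segment 4 (138.9° to 276.3°, dwell): s unchanged at 41.0000
θ = 294.3° falls in segment 5 (276.3° to 360°, uniform, h = -41): β = 294.3 − 276.3 = 18°, B = 83.7°; Δs = -41·18/83.7 = -8.8172; s = 41.0000 − 8.8172 = 32.1828
θ=24.5°: R = R0 + s = 16 + 16.8772 = 32.8772
θ=50.1°: R = R0 + s = 16 + 11.8144 = 27.8144
θ=294.3°: R = R0 + s = 16 + 32.1828 = 48.1828

θ=24.5°: 32.8772
θ=50.1°: 27.8144
θ=294.3°: 48.1828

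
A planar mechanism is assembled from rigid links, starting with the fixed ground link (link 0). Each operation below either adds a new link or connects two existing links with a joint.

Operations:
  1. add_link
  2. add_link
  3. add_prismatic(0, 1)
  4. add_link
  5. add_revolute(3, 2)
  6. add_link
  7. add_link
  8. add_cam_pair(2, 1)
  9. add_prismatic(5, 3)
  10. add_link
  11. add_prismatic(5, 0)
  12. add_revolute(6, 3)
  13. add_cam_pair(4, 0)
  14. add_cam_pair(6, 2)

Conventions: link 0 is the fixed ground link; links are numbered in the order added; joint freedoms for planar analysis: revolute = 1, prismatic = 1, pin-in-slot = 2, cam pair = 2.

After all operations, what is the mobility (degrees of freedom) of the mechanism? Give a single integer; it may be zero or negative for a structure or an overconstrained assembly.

L=1 J1=0 J2=0
add link → L=2 J1=0 J2=0
add link → L=3 J1=0 J2=0
P@0,1 dof=1 J1 → L=3 J1=1 J2=0
add link → L=4 J1=1 J2=0
R@3,2 dof=1 J1 → L=4 J1=2 J2=0
add link → L=5 J1=2 J2=0
add link → L=6 J1=2 J2=0
C@2,1 dof=2 J2 → L=6 J1=2 J2=1
P@5,3 dof=1 J1 → L=6 J1=3 J2=1
add link → L=7 J1=3 J2=1
P@5,0 dof=1 J1 → L=7 J1=4 J2=1
R@6,3 dof=1 J1 → L=7 J1=5 J2=1
C@4,0 dof=2 J2 → L=7 J1=5 J2=2
C@6,2 dof=2 J2 → L=7 J1=5 J2=3
M=3(L−1)−2J1−J2=3·6−2·5−3=5

M = 5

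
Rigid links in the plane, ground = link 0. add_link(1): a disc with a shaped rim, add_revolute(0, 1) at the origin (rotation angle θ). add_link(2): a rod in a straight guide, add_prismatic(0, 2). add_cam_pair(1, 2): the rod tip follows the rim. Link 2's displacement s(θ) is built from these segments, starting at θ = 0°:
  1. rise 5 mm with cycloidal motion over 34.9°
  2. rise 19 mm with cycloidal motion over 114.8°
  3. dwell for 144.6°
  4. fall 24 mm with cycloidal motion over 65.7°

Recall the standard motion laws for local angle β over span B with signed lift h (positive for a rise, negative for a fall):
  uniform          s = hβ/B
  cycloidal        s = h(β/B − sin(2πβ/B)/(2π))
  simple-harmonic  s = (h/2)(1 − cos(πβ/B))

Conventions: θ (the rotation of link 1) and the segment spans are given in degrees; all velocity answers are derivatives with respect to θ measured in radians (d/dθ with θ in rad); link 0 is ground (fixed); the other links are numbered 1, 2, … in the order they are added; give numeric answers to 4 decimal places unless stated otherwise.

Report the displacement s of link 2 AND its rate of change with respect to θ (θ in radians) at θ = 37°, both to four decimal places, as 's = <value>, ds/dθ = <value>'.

segment 1 (0° to 34.9°, cycloidal, h = 5) is passed completely: s = 0.0000 + (5) = 5.0000
θ = 37° falls in segment 2 (34.9° to 149.7°, cycloidal, h = 19): β = 37 − 34.9 = 2.1°, B = 114.8°; Δs = 19·(0.0183 − sin(2π·0.0183)/(2π)) = 0.0008; s = 5.0000 + 0.0008 = 5.0008
velocity in seg [34.9°–149.7°] (cycloidal), θ in radians: β = 2.1° = 0.0367 rad, B = 114.8° = 2.0036 rad; ds/dθ = (h/B)(1 − cos(2πβ/B)) = (19/2.0036)(1 − cos(2π·0.0183)) = 0.062566 mm/rad

s = 5.0008, ds/dθ = 0.0626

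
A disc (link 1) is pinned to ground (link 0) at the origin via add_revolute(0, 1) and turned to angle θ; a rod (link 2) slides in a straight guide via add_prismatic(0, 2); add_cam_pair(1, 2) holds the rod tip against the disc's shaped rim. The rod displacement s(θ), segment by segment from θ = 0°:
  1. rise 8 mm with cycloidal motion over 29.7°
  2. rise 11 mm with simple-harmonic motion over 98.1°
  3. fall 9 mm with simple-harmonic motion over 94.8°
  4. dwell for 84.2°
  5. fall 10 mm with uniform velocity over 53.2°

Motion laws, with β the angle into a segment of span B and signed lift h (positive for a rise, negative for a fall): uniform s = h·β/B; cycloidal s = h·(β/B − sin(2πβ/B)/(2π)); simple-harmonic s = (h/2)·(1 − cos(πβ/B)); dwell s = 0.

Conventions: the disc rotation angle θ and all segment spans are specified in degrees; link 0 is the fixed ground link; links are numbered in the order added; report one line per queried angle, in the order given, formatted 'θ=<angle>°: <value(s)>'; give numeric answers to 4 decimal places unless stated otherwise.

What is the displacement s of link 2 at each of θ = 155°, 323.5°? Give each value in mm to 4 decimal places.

segment 1 (0° to 29.7°, cycloidal, h = 8) is passed completely: s = 0.0000 + (8) = 8.0000
segment 2 (29.7° to 127.8°, simple-harmonic, h = 11) is passed completely: s = 8.0000 + (11) = 19.0000
θ = 155° falls in segment 3 (127.8° to 222.6°, simple-harmonic, h = -9): β = 155 − 127.8 = 27.2°, B = 94.8°; Δs = -9/2·(1 − cos(π·0.2869)) = -1.7076; s = 19.0000 − 1.7076 = 17.2924
segment 3 (127.8° to 222.6°, simple-harmonic, h = -9) is passed completely: s = 19.0000 + (-9) = 10.0000
segment 4 (222.6° to 306.8°, dwell): s unchanged at 10.0000
θ = 323.5° falls in segment 5 (306.8° to 360°, uniform, h = -10): β = 323.5 − 306.8 = 16.7°, B = 53.2°; Δs = -10·16.7/53.2 = -3.1391; s = 10.0000 − 3.1391 = 6.8609

θ=155°: 17.2924
θ=323.5°: 6.8609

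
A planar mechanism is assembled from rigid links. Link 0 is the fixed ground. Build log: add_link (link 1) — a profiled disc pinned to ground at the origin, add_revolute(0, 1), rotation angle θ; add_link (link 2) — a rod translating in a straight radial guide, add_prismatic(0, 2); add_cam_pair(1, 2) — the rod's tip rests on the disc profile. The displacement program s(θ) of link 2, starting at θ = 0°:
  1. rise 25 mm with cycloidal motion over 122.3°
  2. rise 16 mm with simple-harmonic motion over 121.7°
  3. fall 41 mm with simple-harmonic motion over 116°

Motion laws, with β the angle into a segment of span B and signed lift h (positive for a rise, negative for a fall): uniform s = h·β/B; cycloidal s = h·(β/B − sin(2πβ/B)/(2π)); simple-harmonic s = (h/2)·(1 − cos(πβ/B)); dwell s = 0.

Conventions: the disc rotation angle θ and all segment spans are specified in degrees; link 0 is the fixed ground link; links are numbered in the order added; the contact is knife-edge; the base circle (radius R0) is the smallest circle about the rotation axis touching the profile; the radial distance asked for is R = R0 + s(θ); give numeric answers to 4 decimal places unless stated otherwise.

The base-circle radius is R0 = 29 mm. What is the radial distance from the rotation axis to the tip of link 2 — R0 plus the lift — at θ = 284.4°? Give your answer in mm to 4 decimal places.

seg 1 [0°–122.3°] cycloidal, h=25: full span → s += 25 → s = 25.0000
seg 2 [122.3°–244°] simple-harmonic, h=16: full span → s += 16 → s = 41.0000
seg 3 [244°–360°] simple-harmonic, h=-41: θ=284.4° here. β=40.4, B=116. -41/2·(1 − cos(π·0.3483)) = -11.0944 → s = 29.9056
R = R0 + s = 29 + 29.9056 = 58.9056

58.9056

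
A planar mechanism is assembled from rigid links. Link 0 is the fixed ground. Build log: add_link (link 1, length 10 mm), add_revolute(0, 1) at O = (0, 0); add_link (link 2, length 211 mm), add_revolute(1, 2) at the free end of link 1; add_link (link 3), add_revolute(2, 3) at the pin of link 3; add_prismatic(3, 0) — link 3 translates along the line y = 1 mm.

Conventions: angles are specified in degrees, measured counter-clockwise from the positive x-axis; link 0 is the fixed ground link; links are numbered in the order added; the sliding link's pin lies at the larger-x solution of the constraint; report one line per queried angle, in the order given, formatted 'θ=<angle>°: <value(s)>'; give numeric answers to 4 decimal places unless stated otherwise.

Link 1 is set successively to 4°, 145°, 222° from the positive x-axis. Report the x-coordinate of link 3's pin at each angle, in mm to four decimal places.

geometry: r = 10 mm, L = 211 mm, e = 1 mm
θ=4°: crank pin P = (r cos θ, r sin θ) = (9.975641, 0.697565)
θ=4°: h = r sin θ − e = 0.697565 − 1 = -0.302435
θ=4°: x = r cos θ + √(L² − h²) = 9.975641 + 210.999783 = 220.975424
θ=145°: crank pin P = (r cos θ, r sin θ) = (-8.191520, 5.735764)
θ=145°: h = r sin θ − e = 5.735764 − 1 = 4.735764
θ=145°: x = r cos θ + √(L² − h²) = -8.191520 + 210.946848 = 202.755327
θ=222°: crank pin P = (r cos θ, r sin θ) = (-7.431448, -6.691306)
θ=222°: h = r sin θ − e = -6.691306 − 1 = -7.691306
θ=222°: x = r cos θ + √(L² − h²) = -7.431448 + 210.859773 = 203.428325

θ=4°: 220.9754
θ=145°: 202.7553
θ=222°: 203.4283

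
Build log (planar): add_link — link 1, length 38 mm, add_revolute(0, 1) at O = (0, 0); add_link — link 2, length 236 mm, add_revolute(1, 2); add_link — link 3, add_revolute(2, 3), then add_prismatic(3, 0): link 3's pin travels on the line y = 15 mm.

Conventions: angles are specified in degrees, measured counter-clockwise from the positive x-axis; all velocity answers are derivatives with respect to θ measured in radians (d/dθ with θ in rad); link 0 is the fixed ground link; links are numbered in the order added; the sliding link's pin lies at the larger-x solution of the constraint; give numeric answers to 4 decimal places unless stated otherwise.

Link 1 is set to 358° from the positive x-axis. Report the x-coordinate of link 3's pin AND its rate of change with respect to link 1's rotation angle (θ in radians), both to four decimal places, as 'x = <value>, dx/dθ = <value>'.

geometry: r = 38 mm, L = 236 mm, e = 15 mm
crank pin P = (r cos θ, r sin θ) = (37.976851, -1.326181)
h = r sin θ − e = -1.326181 − 15 = -16.326181
x = r cos θ + √(L² − h²) = 37.976851 + 235.434610 = 273.411462
dx/dθ = −r sin θ − h·r cos θ/√(L² − h²) (θ in radians; h = -16.326181) = 3.959680

x = 273.4115, dx/dθ = 3.9597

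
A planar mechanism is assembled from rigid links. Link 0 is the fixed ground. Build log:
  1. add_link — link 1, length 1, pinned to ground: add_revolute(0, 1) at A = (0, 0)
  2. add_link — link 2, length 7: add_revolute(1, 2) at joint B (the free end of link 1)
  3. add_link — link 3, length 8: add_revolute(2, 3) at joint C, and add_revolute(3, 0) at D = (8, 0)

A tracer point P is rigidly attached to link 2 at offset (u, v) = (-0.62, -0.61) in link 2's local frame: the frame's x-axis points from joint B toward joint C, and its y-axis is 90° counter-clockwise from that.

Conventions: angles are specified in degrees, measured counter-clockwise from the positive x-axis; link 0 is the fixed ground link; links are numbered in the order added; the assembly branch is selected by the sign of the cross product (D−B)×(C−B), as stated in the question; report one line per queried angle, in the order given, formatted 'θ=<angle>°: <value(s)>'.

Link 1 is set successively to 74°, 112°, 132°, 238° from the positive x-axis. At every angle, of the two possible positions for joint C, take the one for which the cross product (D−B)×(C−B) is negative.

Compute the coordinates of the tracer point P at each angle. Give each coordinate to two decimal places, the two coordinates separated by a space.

A=(0,0), D=(8.00,0)
θ=74°: B = A + 1.00·(cos74°, sin74°) = (0.2756, 0.9613)
θ=74°: |BD| = 7.7839
θ=74°: circle(B,7.00) ∩ circle(D,8.00): a=2.9285, h=6.3580
θ=74°:   candidates: C₊=(3.9668,6.9090) cross=49.490; C₋=(2.3965,-5.7097) cross=-49.490
θ=74°:   branch - wants cross < 0 → take C=(2.3965,-5.7097) (cross=-49.490)
θ=74°: ex = (C−B)/|BC| = (0.3030,-0.9530); ey = (0.9530,0.3030)
θ=74°: P = B + -0.62·ex + -0.61·ey = (-0.4935,1.3673)
θ=112°: B = A + 1.00·(cos112°, sin112°) = (-0.3746, 0.9272)
θ=112°: |BD| = 8.4258
θ=112°: circle(B,7.00) ∩ circle(D,8.00): a=3.3228, h=6.1611
θ=112°:   candidates: C₊=(3.6060,6.6852) cross=51.912; C₋=(2.2500,-5.5621) cross=-51.912
θ=112°:   branch - wants cross < 0 → take C=(2.2500,-5.5621) (cross=-51.912)
θ=112°: ex = (C−B)/|BC| = (0.3749,-0.9270); ey = (0.9270,0.3749)
θ=112°: P = B + -0.62·ex + -0.61·ey = (-1.1726,1.2732)
θ=132°: B = A + 1.00·(cos132°, sin132°) = (-0.6691, 0.7431)
θ=132°: |BD| = 8.7009
θ=132°: circle(B,7.00) ∩ circle(D,8.00): a=3.4885, h=6.0688
θ=132°:   candidates: C₊=(3.3249,6.4918) cross=52.804; C₋=(2.2883,-5.6014) cross=-52.804
θ=132°:   branch - wants cross < 0 → take C=(2.2883,-5.6014) (cross=-52.804)
θ=132°: ex = (C−B)/|BC| = (0.4225,-0.9064); ey = (0.9064,0.4225)
θ=132°: P = B + -0.62·ex + -0.61·ey = (-1.4840,1.0474)
θ=238°: B = A + 1.00·(cos238°, sin238°) = (-0.5299, -0.8480)
θ=238°: |BD| = 8.5720
θ=238°: circle(B,7.00) ∩ circle(D,8.00): a=3.4110, h=6.1127
θ=238°:   candidates: C₊=(2.2596,5.5721) cross=52.398; C₋=(3.4691,-6.5933) cross=-52.398
θ=238°:   branch - wants cross < 0 → take C=(3.4691,-6.5933) (cross=-52.398)
θ=238°: ex = (C−B)/|BC| = (0.5713,-0.8207); ey = (0.8207,0.5713)
θ=238°: P = B + -0.62·ex + -0.61·ey = (-1.3848,-0.6877)

θ=74°: -0.49 1.37
θ=112°: -1.17 1.27
θ=132°: -1.48 1.05
θ=238°: -1.38 -0.69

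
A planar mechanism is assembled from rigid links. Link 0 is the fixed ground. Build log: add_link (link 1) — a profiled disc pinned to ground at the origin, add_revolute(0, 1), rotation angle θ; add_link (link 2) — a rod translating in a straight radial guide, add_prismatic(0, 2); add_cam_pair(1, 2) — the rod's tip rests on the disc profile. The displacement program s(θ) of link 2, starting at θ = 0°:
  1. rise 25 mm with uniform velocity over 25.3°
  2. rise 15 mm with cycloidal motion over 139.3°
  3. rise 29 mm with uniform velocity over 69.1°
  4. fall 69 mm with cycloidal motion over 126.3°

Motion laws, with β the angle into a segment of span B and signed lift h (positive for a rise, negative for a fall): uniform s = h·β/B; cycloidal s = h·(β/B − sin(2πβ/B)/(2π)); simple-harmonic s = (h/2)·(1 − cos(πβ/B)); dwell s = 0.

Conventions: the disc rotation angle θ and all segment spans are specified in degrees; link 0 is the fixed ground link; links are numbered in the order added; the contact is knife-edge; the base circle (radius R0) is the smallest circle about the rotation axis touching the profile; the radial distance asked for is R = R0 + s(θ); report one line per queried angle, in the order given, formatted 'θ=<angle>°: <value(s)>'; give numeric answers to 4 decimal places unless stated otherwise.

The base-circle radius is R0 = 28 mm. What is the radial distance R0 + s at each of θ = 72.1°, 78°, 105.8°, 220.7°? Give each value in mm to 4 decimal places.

seg 1 [0°–25.3°] uniform, h=25: full span → s += 25 → s = 25.0000
seg 2 [25.3°–164.6°] cycloidal, h=15: θ=72.1° here. β=46.8, B=139.3. 15·(0.3360 − sin(2π·0.3360)/(2π)) = 2.9920 → s = 27.9920
seg 2 [25.3°–164.6°] cycloidal, h=15: θ=78° here. β=52.7, B=139.3. 15·(0.3783 − sin(2π·0.3783)/(2π)) = 4.0223 → s = 29.0223
seg 2 [25.3°–164.6°] cycloidal, h=15: θ=105.8° here. β=80.5, B=139.3. 15·(0.5779 − sin(2π·0.5779)/(2π)) = 9.7906 → s = 34.7906
seg 2 [25.3°–164.6°] cycloidal, h=15: full span → s += 15 → s = 40.0000
seg 3 [164.6°–233.7°] uniform, h=29: θ=220.7° here. β=56.1, B=69.1. 29·56.1/69.1 = 23.5441 → s = 63.5441
θ=72.1°: R = R0 + s = 28 + 27.9920 = 55.9920
θ=78°: R = R0 + s = 28 + 29.0223 = 57.0223
θ=105.8°: R = R0 + s = 28 + 34.7906 = 62.7906
θ=220.7°: R = R0 + s = 28 + 63.5441 = 91.5441

θ=72.1°: 55.9920
θ=78°: 57.0223
θ=105.8°: 62.7906
θ=220.7°: 91.5441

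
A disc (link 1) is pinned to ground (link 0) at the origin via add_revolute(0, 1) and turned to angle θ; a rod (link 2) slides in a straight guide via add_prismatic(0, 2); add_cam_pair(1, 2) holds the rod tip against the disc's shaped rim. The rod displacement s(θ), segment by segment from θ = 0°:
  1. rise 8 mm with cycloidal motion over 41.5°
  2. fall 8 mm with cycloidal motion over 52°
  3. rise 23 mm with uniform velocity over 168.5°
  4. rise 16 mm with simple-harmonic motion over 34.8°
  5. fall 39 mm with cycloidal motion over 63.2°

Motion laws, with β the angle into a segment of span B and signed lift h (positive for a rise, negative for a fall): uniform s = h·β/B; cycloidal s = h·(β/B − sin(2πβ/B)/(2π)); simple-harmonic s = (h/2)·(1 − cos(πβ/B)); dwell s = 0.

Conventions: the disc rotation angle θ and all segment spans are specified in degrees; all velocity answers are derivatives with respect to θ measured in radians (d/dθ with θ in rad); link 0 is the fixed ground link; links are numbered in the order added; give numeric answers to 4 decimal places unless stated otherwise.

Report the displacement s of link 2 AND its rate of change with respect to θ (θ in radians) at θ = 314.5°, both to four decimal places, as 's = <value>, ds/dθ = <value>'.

segment 1 (0° to 41.5°, cycloidal, h = 8) is passed completely: s = 0.0000 + (8) = 8.0000
segment 2 (41.5° to 93.5°, cycloidal, h = -8) is passed completely: s = 8.0000 + (-8) = 0.0000
segment 3 (93.5° to 262°, uniform, h = 23) is passed completely: s = 0.0000 + (23) = 23.0000
segment 4 (262° to 296.8°, simple-harmonic, h = 16) is passed completely: s = 23.0000 + (16) = 39.0000
θ = 314.5° falls in segment 5 (296.8° to 360°, cycloidal, h = -39): β = 314.5 − 296.8 = 17.7°, B = 63.2°; Δs = -39·(0.2801 − sin(2π·0.2801)/(2π)) = -4.8258; s = 39.0000 − 4.8258 = 34.1742
velocity in seg [296.8°–360°] (cycloidal), θ in radians: β = 17.7° = 0.3089 rad, B = 63.2° = 1.1030 rad; ds/dθ = (h/B)(1 − cos(2πβ/B)) = ((-39)/1.1030)(1 − cos(2π·0.2801)) = -41.995545 mm/rad

s = 34.1742, ds/dθ = -41.9955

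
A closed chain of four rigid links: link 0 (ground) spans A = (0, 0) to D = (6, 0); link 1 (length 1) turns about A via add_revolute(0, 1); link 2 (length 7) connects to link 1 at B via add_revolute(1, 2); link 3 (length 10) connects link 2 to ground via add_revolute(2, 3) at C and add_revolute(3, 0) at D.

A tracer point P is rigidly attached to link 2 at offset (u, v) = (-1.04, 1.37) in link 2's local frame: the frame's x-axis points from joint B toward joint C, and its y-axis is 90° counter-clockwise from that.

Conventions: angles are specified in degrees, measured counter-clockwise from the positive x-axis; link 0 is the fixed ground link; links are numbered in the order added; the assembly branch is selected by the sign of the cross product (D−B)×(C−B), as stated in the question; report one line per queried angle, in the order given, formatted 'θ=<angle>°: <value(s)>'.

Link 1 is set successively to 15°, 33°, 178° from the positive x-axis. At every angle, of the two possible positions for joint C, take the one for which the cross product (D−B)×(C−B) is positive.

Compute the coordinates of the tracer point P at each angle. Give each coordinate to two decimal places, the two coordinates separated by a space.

A=(0,0), D=(6.00,0)
θ=15°: B = A + 1.00·(cos15°, sin15°) = (0.9659, 0.2588)
θ=15°: |BD| = 5.0407
θ=15°: circle(B,7.00) ∩ circle(D,10.00): a=-2.5384, h=6.5235
θ=15°:   candidates: C₊=(-1.2342,6.9041) cross=32.883; C₋=(-1.9041,-6.1258) cross=-32.883
θ=15°:   branch + wants cross > 0 → take C=(-1.2342,6.9041) (cross=32.883)
θ=15°: ex = (C−B)/|BC| = (-0.3143,0.9493); ey = (-0.9493,-0.3143)
θ=15°: P = B + -1.04·ex + 1.37·ey = (-0.0078,-1.1591)
θ=33°: B = A + 1.00·(cos33°, sin33°) = (0.8387, 0.5446)
θ=33°: |BD| = 5.1900
θ=33°: circle(B,7.00) ∩ circle(D,10.00): a=-2.3183, h=6.6050
θ=33°:   candidates: C₊=(-0.7737,7.3564) cross=34.280; C₋=(-2.1600,-5.7806) cross=-34.280
θ=33°:   branch + wants cross > 0 → take C=(-0.7737,7.3564) (cross=34.280)
θ=33°: ex = (C−B)/|BC| = (-0.2303,0.9731); ey = (-0.9731,-0.2303)
θ=33°: P = B + -1.04·ex + 1.37·ey = (-0.2549,-0.7830)
θ=178°: B = A + 1.00·(cos178°, sin178°) = (-0.9994, 0.0349)
θ=178°: |BD| = 6.9995
θ=178°: circle(B,7.00) ∩ circle(D,10.00): a=-0.1434, h=6.9985
θ=178°:   candidates: C₊=(-1.1079,7.0341) cross=48.986; C₋=(-1.1777,-6.9628) cross=-48.986
θ=178°:   branch + wants cross > 0 → take C=(-1.1079,7.0341) (cross=48.986)
θ=178°: ex = (C−B)/|BC| = (-0.0155,0.9999); ey = (-0.9999,-0.0155)
θ=178°: P = B + -1.04·ex + 1.37·ey = (-2.3531,-1.0262)

θ=15°: -0.01 -1.16
θ=33°: -0.25 -0.78
θ=178°: -2.35 -1.03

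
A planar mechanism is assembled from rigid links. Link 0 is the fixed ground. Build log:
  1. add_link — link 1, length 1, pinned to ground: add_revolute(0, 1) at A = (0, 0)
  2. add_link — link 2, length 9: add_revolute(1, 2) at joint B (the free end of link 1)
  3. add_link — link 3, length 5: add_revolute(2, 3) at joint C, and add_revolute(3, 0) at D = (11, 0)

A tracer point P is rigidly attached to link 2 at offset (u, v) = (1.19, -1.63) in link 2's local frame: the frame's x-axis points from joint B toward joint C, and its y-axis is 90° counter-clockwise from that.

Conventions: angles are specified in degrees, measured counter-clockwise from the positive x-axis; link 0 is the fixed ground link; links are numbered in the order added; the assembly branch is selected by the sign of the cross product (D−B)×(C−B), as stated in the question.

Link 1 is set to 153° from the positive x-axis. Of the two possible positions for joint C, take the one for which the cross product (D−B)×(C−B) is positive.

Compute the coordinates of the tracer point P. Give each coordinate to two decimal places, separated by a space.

A=(0,0), D=(11.00,0)
B = A + 1.00·(cos153°, sin153°) = (-0.8910, 0.4540)
|BD| = 11.8997
circle(B,9.00) ∩ circle(D,5.00): a=8.3028, h=3.4732
  candidates: C₊=(7.5383,3.6079) cross=41.329; C₋=(7.2733,-3.3334) cross=-41.329
  branch + wants cross > 0 → take C=(7.5383,3.6079) (cross=41.329)
ex = (C−B)/|BC| = (0.9366,0.3504); ey = (-0.3504,0.9366)
P = B + 1.19·ex + -1.63·ey = (0.7947,-0.6556)

0.79 -0.66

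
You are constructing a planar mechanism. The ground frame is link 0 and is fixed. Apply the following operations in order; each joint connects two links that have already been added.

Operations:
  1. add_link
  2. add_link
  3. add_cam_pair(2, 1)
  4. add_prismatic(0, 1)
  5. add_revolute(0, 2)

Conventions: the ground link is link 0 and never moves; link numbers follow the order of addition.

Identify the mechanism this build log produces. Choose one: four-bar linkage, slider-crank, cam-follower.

links: 3 (incl. ground); joints: 1 revolute, 1 prismatic, 1 higher (cam) pair, forming one closed loop
3 links, revolute + prismatic + higher pair in one loop → cam-follower

cam-follower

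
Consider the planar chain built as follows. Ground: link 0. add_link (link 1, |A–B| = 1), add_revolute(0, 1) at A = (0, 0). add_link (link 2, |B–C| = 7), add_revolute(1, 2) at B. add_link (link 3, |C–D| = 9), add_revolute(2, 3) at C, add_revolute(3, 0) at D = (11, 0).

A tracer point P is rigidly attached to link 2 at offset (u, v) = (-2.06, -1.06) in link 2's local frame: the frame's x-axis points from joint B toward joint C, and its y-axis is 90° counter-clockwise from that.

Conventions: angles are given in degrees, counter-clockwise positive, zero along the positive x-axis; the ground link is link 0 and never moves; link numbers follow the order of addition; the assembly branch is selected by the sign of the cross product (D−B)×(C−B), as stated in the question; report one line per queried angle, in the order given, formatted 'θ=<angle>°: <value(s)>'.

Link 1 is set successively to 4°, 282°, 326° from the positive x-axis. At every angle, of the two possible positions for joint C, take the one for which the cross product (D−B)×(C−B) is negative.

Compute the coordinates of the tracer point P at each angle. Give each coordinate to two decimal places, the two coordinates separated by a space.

A=(0,0), D=(11.00,0)
θ=4°: B = A + 1.00·(cos4°, sin4°) = (0.9976, 0.0698)
θ=4°: |BD| = 10.0027
θ=4°: circle(B,7.00) ∩ circle(D,9.00): a=3.4018, h=6.1178
θ=4°:   candidates: C₊=(4.4419,6.1637) cross=61.195; C₋=(4.3566,-6.0717) cross=-61.195
θ=4°:   branch - wants cross < 0 → take C=(4.3566,-6.0717) (cross=-61.195)
θ=4°: ex = (C−B)/|BC| = (0.4799,-0.8773); ey = (0.8773,0.4799)
θ=4°: P = B + -2.06·ex + -1.06·ey = (-0.9209,1.3684)
θ=282°: B = A + 1.00·(cos282°, sin282°) = (0.2079, -0.9781)
θ=282°: |BD| = 10.8363
θ=282°: circle(B,7.00) ∩ circle(D,9.00): a=3.9416, h=5.7848
θ=282°:   candidates: C₊=(3.6113,5.1388) cross=62.686; C₋=(4.6556,-6.3835) cross=-62.686
θ=282°:   branch - wants cross < 0 → take C=(4.6556,-6.3835) (cross=-62.686)
θ=282°: ex = (C−B)/|BC| = (0.6354,-0.7722); ey = (0.7722,0.6354)
θ=282°: P = B + -2.06·ex + -1.06·ey = (-1.9195,-0.0609)
θ=326°: B = A + 1.00·(cos326°, sin326°) = (0.8290, -0.5592)
θ=326°: |BD| = 10.1863
θ=326°: circle(B,7.00) ∩ circle(D,9.00): a=3.5224, h=6.0492
θ=326°:   candidates: C₊=(4.0141,5.6742) cross=61.619; C₋=(4.6782,-6.4059) cross=-61.619
θ=326°:   branch - wants cross < 0 → take C=(4.6782,-6.4059) (cross=-61.619)
θ=326°: ex = (C−B)/|BC| = (0.5499,-0.8352); ey = (0.8352,0.5499)
θ=326°: P = B + -2.06·ex + -1.06·ey = (-1.1891,0.5785)

θ=4°: -0.92 1.37
θ=282°: -1.92 -0.06
θ=326°: -1.19 0.58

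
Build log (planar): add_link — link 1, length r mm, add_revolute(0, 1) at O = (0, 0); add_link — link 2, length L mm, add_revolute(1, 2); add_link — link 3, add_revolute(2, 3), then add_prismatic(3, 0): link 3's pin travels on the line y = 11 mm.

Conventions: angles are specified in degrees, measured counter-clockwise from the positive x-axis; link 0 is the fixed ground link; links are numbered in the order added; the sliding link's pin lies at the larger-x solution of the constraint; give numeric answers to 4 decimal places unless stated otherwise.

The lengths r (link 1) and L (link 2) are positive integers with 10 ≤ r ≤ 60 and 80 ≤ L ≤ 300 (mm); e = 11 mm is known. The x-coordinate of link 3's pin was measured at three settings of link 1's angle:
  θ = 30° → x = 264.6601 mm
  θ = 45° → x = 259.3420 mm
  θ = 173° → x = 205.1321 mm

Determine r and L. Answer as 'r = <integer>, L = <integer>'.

constraint per measurement: (x − r cos θ)² + (r sin θ − e)² = L²
subtracting the θ₁ and θ₂ equations cancels the r² and L² terms:
r = (x₁² − x₂²) / (2[(x₁cos θ₁ + e sin θ₁) − (x₂cos θ₂ + e sin θ₂)]) = 32.0003 → r = 32
L² = (x₁ − r cos θ₁)² + (r sin θ₁ − e)² = 56169.0169 → L = 237.0000 → L = 237
check at θ₃=173°: x = 205.1321 (printed 205.1321) ✓

r = 32, L = 237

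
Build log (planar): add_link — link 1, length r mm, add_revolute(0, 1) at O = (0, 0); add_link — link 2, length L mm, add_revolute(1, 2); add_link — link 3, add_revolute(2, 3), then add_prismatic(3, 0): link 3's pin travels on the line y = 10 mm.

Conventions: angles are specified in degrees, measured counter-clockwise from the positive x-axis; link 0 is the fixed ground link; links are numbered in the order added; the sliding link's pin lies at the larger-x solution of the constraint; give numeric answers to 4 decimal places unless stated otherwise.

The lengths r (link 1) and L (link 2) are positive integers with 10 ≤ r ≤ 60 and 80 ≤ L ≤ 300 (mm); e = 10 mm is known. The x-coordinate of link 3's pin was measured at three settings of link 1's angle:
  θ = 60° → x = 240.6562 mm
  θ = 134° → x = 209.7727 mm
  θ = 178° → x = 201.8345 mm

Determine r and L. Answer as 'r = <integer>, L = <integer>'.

constraint per measurement: (x − r cos θ)² + (r sin θ − e)² = L²
subtracting the θ₁ and θ₂ equations cancels the r² and L² terms:
r = (x₁² − x₂²) / (2[(x₁cos θ₁ + e sin θ₁) − (x₂cos θ₂ + e sin θ₂)]) = 26.0000 → r = 26
L² = (x₁ − r cos θ₁)² + (r sin θ₁ − e)² = 51984.0122 → L = 228.0000 → L = 228
check at θ₃=178°: x = 201.8345 (printed 201.8345) ✓

r = 26, L = 228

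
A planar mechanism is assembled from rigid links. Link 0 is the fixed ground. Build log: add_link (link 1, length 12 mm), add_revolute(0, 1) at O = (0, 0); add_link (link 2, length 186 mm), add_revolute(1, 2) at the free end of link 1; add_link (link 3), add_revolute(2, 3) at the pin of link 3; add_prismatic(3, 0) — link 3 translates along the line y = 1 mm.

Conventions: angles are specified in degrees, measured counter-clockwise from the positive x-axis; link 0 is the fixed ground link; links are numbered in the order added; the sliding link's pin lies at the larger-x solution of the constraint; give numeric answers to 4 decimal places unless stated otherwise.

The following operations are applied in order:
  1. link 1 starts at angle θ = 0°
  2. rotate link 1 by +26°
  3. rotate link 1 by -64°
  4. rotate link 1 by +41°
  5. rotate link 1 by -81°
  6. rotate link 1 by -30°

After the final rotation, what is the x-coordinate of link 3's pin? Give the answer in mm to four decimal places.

geometry: r = 12 mm, L = 186 mm, e = 1 mm; θ starts at 0°
rotate link 1 by +26°: θ ← 0° +26° = 26°
rotate link 1 by -64°: θ ← 26° -64° = -38°
rotate link 1 by +41°: θ ← -38° +41° = 3°
rotate link 1 by -81°: θ ← 3° -81° = -78°
rotate link 1 by -30°: θ ← -78° -30° = -108°
crank pin P = (r cos θ, r sin θ) = (-3.708204, -11.412678)
h = r sin θ − e = -11.412678 − 1 = -12.412678
x = r cos θ + √(L² − h²) = -3.708204 + 185.585359 = 181.877155

181.8772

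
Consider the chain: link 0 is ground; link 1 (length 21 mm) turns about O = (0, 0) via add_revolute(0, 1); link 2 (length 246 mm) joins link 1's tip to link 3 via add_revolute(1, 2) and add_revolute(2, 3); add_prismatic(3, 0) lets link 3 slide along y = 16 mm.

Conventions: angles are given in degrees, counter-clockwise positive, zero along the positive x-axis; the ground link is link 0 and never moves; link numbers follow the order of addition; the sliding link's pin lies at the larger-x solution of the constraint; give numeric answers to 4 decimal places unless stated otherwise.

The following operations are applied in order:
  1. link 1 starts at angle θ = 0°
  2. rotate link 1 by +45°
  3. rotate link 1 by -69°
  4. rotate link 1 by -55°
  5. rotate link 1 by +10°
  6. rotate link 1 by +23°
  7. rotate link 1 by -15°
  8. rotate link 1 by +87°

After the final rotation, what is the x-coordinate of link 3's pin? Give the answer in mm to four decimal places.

geometry: r = 21 mm, L = 246 mm, e = 16 mm; θ starts at 0°
rotate link 1 by +45°: θ ← 0° +45° = 45°
rotate link 1 by -69°: θ ← 45° -69° = -24°
rotate link 1 by -55°: θ ← -24° -55° = -79°
rotate link 1 by +10°: θ ← -79° +10° = -69°
rotate link 1 by +23°: θ ← -69° +23° = -46°
rotate link 1 by -15°: θ ← -46° -15° = -61°
rotate link 1 by +87°: θ ← -61° +87° = 26°
crank pin P = (r cos θ, r sin θ) = (18.874675, 9.205794)
h = r sin θ − e = 9.205794 − 16 = -6.794206
x = r cos θ + √(L² − h²) = 18.874675 + 245.906158 = 264.780833

264.7808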